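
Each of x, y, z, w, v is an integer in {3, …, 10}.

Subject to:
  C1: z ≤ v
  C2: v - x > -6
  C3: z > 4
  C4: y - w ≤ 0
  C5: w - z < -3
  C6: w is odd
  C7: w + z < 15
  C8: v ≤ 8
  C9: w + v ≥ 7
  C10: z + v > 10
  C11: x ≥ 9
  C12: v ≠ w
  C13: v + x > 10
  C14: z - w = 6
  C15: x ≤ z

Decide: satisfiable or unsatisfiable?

Unsatisfiable

From constraints 11 and 15: z ≥ x and x ≥ 9, so z ≥ 9. From constraints 1 and 8: z ≤ v and v ≤ 8, so z ≤ 8. But 8 < 9, so no value of z works.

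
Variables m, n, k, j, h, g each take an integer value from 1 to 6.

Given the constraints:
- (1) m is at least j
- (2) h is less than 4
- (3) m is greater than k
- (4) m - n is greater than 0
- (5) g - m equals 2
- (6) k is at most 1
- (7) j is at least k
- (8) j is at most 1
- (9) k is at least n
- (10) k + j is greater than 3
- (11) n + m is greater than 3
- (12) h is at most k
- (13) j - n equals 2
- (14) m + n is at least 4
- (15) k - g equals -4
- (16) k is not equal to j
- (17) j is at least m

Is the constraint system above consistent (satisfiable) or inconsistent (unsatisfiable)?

Unsatisfiable

From constraints 8 and 17: m ≤ j ≤ 1. From constraints 6 and 9: n ≤ k ≤ 1. Hence m + n ≤ 2. But constraint 14 requires m + n ≥ 4, and 4 > 2. Contradiction.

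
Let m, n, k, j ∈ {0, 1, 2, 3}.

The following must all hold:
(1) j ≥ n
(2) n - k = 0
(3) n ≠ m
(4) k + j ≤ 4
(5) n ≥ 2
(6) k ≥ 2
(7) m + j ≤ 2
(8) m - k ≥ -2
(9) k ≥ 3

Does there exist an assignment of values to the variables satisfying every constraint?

From constraint 9: k ≥ 3. From constraints 1 and 5: j ≥ n ≥ 2. Hence k + j ≥ 5. But constraint 4 requires k + j ≤ 4, and 4 < 5. Contradiction.

Unsatisfiable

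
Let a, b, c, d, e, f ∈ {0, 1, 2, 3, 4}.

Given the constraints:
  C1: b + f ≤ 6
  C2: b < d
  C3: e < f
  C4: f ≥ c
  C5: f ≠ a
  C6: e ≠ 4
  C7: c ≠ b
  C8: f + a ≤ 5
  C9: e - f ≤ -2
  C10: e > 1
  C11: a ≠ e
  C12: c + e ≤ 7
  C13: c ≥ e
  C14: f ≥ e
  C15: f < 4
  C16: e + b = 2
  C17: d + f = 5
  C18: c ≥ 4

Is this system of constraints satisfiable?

Unsatisfiable

From constraints 4 and 18: f ≥ c and c ≥ 4, so f ≥ 4. From constraint 15: f ≤ 3. But 3 < 4, so no value of f works.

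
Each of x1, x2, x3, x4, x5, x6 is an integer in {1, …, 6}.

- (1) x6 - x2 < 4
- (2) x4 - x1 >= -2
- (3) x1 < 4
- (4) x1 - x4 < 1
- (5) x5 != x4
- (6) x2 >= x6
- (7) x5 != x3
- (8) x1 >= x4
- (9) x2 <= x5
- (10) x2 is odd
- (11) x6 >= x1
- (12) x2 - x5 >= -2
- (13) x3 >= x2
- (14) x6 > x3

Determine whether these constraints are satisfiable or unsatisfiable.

Unsatisfiable

Constraints 6, 13, and 14 give x6 ≤ x2, x2 ≤ x3, x3 < x6. Chaining: x6 ≤ x2 ≤ x3 < x6, which forces x6 < x6 — impossible.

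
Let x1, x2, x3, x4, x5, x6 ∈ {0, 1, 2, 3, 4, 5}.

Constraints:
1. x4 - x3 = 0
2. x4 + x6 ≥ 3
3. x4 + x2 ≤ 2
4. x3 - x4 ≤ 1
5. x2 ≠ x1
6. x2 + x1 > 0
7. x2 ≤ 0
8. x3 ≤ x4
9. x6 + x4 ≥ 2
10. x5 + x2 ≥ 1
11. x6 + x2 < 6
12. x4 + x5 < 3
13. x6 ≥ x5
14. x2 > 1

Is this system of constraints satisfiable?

From constraint 14: x2 ≥ 2. From constraint 7: x2 ≤ 0. But 0 < 2, so no value of x2 works.

Unsatisfiable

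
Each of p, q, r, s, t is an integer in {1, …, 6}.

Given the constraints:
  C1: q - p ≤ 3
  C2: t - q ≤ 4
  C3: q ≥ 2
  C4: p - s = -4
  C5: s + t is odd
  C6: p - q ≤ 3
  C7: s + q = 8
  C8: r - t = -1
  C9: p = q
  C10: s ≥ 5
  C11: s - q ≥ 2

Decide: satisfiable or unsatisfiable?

One satisfying assignment is p = 2, q = 2, r = 2, s = 6, t = 3.
For the less obvious constraints — constraint 1: q - p = 0; constraint 2: t - q = 1; constraint 4: p - s = -4 — and the others hold by inspection.

Satisfiable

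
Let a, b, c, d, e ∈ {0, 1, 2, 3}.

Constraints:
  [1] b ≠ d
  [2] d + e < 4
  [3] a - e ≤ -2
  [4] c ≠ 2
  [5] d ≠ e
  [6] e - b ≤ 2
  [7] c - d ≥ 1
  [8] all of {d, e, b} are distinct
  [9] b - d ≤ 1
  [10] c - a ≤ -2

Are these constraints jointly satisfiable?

Constraints 3, 6, 7, 9, and 10 give b − e ≥ -2, e − a ≥ 2, a − c ≥ 2, c − d ≥ 1, d − b ≥ -1.
Adding all 5 inequalities: the left sides telescope to 0, and the right sides sum to (-2) + 2 + 2 + 1 + (-1) = 2. So 0 ≥ 2, which is false.

Unsatisfiable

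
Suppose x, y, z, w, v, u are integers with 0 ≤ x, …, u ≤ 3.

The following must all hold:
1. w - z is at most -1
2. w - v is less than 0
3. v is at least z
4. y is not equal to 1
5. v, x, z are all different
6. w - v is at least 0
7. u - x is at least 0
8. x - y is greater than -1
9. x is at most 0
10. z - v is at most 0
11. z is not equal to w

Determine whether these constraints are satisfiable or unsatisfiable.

Constraints 1, 6, and 10 give w − v ≥ 0, v − z ≥ 0, z − w ≥ 1.
Adding all 3 inequalities: the left sides telescope to 0, and the right sides sum to 0 + 0 + 1 = 1. So 0 ≥ 1, which is false.

Unsatisfiable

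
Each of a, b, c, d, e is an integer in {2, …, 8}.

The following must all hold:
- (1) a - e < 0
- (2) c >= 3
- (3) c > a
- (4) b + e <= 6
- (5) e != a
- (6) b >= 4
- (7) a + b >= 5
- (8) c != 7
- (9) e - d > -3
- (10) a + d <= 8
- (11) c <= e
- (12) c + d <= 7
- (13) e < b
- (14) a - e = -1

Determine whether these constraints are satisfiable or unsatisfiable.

From constraint 6: b ≥ 4. From constraints 2 and 11: e ≥ c ≥ 3. Hence b + e ≥ 7. But constraint 4 requires b + e ≤ 6, and 6 < 7. Contradiction.

Unsatisfiable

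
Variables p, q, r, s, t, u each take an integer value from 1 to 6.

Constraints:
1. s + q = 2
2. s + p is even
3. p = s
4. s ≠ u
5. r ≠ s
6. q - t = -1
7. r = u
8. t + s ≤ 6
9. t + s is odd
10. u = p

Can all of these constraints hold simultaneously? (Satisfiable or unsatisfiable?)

Unsatisfiable

From constraints 3, 7, and 10, r = u = p = s, so r = s. But constraint 5 says r ≠ s. Contradiction.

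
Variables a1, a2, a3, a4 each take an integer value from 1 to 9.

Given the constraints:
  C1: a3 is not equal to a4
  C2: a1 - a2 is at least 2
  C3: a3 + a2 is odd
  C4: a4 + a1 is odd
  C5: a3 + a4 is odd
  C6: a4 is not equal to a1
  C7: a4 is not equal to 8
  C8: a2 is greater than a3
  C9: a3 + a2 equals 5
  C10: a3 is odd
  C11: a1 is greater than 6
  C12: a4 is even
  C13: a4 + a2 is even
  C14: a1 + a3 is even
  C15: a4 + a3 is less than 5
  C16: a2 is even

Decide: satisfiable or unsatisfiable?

Satisfiable

The assignment a1 = 9, a2 = 4, a3 = 1, a4 = 2 works:
  constraint 2 holds since a1 - a2 = 5.
  constraint 9 holds since a3 + a2 = 5.
The rest check out directly.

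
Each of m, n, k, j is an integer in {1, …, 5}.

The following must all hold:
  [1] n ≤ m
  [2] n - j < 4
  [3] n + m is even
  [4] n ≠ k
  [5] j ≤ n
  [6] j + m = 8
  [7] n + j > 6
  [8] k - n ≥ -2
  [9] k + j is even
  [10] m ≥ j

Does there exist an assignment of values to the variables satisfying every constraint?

The assignment m = 5, n = 5, k = 3, j = 3 works:
  constraint 2 holds since n - j = 2.
  constraint 6 holds since j + m = 8.
The rest check out directly.

Satisfiable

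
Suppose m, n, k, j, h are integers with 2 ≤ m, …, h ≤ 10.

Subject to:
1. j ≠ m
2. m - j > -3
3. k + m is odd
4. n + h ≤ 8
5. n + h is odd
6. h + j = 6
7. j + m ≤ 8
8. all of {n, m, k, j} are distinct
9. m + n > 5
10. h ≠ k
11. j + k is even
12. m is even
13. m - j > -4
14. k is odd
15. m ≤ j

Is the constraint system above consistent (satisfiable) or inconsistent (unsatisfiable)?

Satisfiable

One satisfying assignment is m = 2, n = 4, k = 9, j = 3, h = 3.
For the less obvious constraints — constraint 2: m - j = -1; constraint 4: n + h = 7; constraint 6: h + j = 6 — and the others hold by inspection.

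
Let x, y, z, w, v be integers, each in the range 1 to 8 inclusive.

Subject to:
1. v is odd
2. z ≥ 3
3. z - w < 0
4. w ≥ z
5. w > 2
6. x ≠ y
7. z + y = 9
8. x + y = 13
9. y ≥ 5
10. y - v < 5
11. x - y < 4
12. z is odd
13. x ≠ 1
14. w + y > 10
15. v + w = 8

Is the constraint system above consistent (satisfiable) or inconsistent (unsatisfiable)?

Try x = 7, y = 6, z = 3, w = 5, v = 3.
Check constraint 3: z - w = -2; constraint 7: z + y = 9; constraint 8: x + y = 13. The remaining constraints are straightforward to verify.

Satisfiable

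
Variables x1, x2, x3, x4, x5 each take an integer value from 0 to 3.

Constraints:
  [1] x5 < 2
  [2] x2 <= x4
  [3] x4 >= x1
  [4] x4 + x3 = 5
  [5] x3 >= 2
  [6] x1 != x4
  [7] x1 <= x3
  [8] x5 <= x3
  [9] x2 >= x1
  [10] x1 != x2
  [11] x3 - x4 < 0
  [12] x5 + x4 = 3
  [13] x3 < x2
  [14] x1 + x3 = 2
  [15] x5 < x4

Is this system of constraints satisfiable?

Take x1 = 0, x2 = 3, x3 = 2, x4 = 3, x5 = 0. Then constraint 4: x4 + x3 = 5; constraint 11: x3 - x4 = -1; constraint 12: x5 + x4 = 3, and every other listed constraint is also met.

Satisfiable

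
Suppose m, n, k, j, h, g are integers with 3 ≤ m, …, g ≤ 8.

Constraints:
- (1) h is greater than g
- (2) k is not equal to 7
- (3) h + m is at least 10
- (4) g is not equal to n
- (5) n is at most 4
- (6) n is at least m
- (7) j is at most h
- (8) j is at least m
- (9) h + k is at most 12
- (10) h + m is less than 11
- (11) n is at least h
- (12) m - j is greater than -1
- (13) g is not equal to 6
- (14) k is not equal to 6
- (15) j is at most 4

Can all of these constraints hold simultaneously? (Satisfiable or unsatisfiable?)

From constraints 5 and 11: h ≤ n ≤ 4. From constraints 8 and 15: m ≤ j ≤ 4. Hence h + m ≤ 8. But constraint 3 requires h + m ≥ 10, and 10 > 8. Contradiction.

Unsatisfiable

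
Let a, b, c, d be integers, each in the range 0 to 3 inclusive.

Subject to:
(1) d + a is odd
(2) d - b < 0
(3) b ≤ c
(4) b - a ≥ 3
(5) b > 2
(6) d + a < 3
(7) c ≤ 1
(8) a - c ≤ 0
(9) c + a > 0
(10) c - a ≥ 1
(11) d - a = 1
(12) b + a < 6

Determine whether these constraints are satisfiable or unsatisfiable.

From constraint 5: b ≥ 3. From constraints 3 and 7: b ≤ c and c ≤ 1, so b ≤ 1. But 1 < 3, so no value of b works.

Unsatisfiable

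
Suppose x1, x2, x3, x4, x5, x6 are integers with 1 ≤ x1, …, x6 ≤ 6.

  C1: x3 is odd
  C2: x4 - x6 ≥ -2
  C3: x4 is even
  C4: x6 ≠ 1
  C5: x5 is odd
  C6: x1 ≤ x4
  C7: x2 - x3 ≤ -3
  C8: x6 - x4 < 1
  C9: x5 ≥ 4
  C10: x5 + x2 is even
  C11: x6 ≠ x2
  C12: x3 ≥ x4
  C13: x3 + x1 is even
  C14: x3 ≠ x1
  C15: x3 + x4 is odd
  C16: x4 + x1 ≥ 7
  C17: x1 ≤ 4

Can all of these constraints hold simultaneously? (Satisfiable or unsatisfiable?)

One satisfying assignment is x1 = 3, x2 = 1, x3 = 5, x4 = 4, x5 = 5, x6 = 3.
For the less obvious constraints — constraint 2: x4 - x6 = 1; constraint 7: x2 - x3 = -4 — and the others hold by inspection.

Satisfiable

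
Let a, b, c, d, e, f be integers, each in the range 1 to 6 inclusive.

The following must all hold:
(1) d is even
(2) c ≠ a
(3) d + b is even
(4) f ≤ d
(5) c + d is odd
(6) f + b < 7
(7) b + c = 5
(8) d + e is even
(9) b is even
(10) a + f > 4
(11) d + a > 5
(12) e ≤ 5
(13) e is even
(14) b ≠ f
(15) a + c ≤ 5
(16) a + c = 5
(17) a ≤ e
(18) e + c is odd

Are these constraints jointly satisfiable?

Satisfiable

Take a = 4, b = 4, c = 1, d = 2, e = 4, f = 2. Then constraint 6: f + b = 6; constraint 7: b + c = 5, and every other listed constraint is also met.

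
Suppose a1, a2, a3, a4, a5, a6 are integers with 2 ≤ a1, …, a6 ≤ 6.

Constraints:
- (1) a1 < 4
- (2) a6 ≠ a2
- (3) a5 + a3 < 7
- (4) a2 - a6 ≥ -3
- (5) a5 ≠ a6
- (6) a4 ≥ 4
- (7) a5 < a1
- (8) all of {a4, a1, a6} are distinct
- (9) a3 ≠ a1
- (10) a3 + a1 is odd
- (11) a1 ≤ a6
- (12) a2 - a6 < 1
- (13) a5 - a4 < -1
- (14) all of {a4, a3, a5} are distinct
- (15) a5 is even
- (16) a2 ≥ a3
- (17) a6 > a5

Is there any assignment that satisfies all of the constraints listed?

One satisfying assignment is a1 = 3, a2 = 4, a3 = 4, a4 = 6, a5 = 2, a6 = 5.
For the less obvious constraints — constraint 3: a5 + a3 = 6; constraint 4: a2 - a6 = -1 — and the others hold by inspection.

Satisfiable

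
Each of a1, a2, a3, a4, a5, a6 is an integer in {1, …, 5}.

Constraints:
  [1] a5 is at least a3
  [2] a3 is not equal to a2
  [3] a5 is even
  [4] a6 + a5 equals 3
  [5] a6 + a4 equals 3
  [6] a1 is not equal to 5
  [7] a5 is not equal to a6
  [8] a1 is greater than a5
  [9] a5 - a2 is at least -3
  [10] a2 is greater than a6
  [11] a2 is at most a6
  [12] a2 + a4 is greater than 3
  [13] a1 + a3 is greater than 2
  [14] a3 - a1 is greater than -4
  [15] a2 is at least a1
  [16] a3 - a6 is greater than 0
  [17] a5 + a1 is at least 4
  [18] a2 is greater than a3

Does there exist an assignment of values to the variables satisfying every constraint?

Constraints 1, 8, 11, 15, and 16 give a6 < a3, a3 ≤ a5, a5 < a1, a1 ≤ a2, a2 ≤ a6. Chaining: a6 < a3 ≤ a5 < a1 ≤ a2 ≤ a6, which forces a6 < a6 — impossible.

Unsatisfiable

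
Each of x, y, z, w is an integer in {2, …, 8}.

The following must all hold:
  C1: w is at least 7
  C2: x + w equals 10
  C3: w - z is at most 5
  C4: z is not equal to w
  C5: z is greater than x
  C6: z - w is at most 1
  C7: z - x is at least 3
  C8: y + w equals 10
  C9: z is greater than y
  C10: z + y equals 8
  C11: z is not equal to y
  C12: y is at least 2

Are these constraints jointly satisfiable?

Satisfiable

One satisfying assignment is x = 2, y = 2, z = 6, w = 8.
For the less obvious constraints — constraint 2: x + w = 10; constraint 3: w - z = 2 — and the others hold by inspection.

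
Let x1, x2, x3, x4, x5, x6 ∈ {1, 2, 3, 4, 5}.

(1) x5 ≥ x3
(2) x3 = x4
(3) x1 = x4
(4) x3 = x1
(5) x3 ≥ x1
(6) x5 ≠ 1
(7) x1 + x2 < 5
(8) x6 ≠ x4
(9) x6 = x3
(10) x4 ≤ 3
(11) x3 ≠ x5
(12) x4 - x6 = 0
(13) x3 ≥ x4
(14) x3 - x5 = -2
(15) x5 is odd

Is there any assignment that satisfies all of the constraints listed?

From constraints 3, 4, and 9, x6 = x3 = x1 = x4, so x6 = x4. But constraint 8 says x6 ≠ x4. Contradiction.

Unsatisfiable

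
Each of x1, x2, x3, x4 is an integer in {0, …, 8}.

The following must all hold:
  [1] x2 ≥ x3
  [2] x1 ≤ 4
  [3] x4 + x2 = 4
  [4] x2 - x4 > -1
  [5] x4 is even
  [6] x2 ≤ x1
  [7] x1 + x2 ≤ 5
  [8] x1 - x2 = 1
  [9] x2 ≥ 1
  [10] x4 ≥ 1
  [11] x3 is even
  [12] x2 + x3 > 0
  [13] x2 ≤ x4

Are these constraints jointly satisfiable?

The assignment x1 = 3, x2 = 2, x3 = 0, x4 = 2 works:
  constraint 3 holds since x4 + x2 = 4.
  constraint 4 holds since x2 - x4 = 0.
  constraint 7 holds since x1 + x2 = 5.
The rest check out directly.

Satisfiable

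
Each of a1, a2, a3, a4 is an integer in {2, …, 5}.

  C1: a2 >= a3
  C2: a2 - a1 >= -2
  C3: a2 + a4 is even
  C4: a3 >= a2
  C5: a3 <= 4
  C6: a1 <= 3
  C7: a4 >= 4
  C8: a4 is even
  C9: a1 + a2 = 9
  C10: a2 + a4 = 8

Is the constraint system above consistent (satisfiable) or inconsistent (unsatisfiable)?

From constraint 6: a1 ≤ 3. From constraints 4 and 5: a2 ≤ a3 ≤ 4. Hence a1 + a2 ≤ 7. But constraint 9 requires a1 + a2 = 9, and 9 > 7. Contradiction.

Unsatisfiable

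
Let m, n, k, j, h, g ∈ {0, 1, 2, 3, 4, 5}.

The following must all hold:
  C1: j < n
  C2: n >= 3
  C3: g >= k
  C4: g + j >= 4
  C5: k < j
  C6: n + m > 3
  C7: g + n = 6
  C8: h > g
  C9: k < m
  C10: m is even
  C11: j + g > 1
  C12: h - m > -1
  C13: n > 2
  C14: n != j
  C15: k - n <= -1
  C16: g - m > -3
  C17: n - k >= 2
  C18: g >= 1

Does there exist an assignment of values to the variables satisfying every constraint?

Try m = 2, n = 4, k = 0, j = 2, h = 3, g = 2.
Check constraint 4: g + j = 4; constraint 6: n + m = 6; constraint 7: g + n = 6. The remaining constraints are straightforward to verify.

Satisfiable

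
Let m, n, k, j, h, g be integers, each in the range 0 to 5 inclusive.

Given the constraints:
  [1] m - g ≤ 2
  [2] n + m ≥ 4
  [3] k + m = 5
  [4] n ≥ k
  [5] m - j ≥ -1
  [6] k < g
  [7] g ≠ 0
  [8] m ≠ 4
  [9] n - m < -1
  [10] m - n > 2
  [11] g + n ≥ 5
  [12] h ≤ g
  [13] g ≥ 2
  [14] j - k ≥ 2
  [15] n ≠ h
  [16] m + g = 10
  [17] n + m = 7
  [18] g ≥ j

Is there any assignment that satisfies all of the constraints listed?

Try m = 5, n = 2, k = 0, j = 5, h = 0, g = 5.
Check constraint 1: m - g = 0; constraint 2: n + m = 7. The remaining constraints are straightforward to verify.

Satisfiable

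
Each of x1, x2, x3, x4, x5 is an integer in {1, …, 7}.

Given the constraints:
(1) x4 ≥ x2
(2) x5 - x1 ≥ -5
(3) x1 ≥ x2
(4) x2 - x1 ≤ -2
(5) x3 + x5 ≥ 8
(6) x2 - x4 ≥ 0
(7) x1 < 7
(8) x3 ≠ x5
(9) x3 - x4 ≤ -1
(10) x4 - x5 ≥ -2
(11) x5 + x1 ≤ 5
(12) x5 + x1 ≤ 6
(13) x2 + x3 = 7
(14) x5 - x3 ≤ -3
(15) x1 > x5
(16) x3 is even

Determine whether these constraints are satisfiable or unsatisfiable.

Unsatisfiable

Constraints 2, 4, 6, 9, and 14 give x5 − x1 ≥ -5, x1 − x2 ≥ 2, x2 − x4 ≥ 0, x4 − x3 ≥ 1, x3 − x5 ≥ 3.
Adding all 5 inequalities: the left sides telescope to 0, and the right sides sum to (-5) + 2 + 0 + 1 + 3 = 1. So 0 ≥ 1, which is false.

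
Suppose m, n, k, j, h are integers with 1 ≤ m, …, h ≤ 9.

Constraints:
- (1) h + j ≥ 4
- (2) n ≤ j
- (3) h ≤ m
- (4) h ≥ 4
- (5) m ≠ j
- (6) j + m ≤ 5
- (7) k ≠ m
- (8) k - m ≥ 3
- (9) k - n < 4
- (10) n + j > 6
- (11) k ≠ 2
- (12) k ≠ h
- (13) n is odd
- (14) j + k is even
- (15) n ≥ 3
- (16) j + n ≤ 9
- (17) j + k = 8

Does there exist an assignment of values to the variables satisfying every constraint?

Unsatisfiable

From constraints 2 and 15: j ≥ n ≥ 3. From constraints 3 and 4: m ≥ h ≥ 4. Hence j + m ≥ 7. But constraint 6 requires j + m ≤ 5, and 5 < 7. Contradiction.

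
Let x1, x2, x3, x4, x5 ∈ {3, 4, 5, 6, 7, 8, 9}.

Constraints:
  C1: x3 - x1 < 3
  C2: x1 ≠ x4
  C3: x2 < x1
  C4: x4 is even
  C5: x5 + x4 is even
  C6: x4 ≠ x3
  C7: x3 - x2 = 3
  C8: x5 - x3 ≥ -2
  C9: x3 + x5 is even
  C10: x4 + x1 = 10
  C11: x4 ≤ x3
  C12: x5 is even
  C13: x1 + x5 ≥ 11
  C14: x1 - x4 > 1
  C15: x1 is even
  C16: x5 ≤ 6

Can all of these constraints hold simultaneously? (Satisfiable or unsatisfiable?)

Satisfiable

The assignment x1 = 6, x2 = 3, x3 = 6, x4 = 4, x5 = 6 works:
  constraint 1 holds since x3 - x1 = 0.
  constraint 7 holds since x3 - x2 = 3.
The rest check out directly.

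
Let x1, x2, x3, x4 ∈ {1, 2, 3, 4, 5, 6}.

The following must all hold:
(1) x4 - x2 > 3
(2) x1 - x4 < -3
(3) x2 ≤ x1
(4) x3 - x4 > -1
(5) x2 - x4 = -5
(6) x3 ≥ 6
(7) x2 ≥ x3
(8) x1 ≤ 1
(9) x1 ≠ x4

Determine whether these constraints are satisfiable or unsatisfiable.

Unsatisfiable

From constraints 6 and 7: x2 ≥ x3 and x3 ≥ 6, so x2 ≥ 6. From constraints 3 and 8: x2 ≤ x1 and x1 ≤ 1, so x2 ≤ 1. But 1 < 6, so no value of x2 works.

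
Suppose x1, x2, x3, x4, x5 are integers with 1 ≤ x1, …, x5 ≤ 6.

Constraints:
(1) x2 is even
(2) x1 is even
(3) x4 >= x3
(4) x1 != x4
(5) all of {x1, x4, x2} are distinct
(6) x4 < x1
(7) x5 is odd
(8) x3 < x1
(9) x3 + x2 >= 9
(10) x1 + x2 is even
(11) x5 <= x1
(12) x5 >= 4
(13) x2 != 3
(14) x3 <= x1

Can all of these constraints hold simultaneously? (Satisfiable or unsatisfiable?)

Setting (x1, x2, x3, x4, x5) = (6, 4, 5, 5, 5) satisfies everything: constraint 1: x2 = 4 is even; constraint 5: values 6, 5, 4 are distinct; constraint 9: x3 + x2 = 9, and the others follow.

Satisfiable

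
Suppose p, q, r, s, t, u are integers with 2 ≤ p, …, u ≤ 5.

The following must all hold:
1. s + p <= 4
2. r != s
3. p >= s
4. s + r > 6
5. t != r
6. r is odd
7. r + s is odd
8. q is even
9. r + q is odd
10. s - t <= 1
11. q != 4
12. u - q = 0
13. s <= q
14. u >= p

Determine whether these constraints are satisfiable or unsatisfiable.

Satisfiable

The assignment p = 2, q = 2, r = 5, s = 2, t = 2, u = 2 works:
  constraint 1 holds since s + p = 4.
  constraint 4 holds since s + r = 7.
The rest check out directly.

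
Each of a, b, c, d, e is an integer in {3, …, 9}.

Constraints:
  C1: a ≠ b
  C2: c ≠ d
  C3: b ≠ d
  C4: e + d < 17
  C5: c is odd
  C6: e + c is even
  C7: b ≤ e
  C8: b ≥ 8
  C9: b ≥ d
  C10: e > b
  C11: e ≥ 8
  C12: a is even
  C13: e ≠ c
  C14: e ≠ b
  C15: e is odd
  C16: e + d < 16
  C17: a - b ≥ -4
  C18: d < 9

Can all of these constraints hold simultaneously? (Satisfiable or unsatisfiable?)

Take a = 4, b = 8, c = 3, d = 5, e = 9. Then constraint 4: e + d = 14; constraint 16: e + d = 14, and every other listed constraint is also met.

Satisfiable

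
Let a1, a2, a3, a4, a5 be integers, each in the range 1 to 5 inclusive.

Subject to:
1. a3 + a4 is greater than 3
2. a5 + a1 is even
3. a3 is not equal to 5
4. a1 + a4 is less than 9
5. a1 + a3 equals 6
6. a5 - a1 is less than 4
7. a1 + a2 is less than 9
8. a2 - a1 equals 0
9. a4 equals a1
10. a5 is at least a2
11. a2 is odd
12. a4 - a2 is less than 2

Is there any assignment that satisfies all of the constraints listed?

Take a1 = 3, a2 = 3, a3 = 3, a4 = 3, a5 = 5. Then constraint 1: a3 + a4 = 6; constraint 4: a1 + a4 = 6, and every other listed constraint is also met.

Satisfiable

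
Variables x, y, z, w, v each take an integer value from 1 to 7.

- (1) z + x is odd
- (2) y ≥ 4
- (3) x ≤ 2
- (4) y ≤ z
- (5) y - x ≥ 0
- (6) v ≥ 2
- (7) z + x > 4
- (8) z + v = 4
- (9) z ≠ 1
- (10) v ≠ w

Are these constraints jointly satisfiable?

Unsatisfiable

From constraints 2 and 4: z ≥ y ≥ 4. From constraint 6: v ≥ 2. Hence z + v ≥ 6. But constraint 8 requires z + v = 4, and 4 < 6. Contradiction.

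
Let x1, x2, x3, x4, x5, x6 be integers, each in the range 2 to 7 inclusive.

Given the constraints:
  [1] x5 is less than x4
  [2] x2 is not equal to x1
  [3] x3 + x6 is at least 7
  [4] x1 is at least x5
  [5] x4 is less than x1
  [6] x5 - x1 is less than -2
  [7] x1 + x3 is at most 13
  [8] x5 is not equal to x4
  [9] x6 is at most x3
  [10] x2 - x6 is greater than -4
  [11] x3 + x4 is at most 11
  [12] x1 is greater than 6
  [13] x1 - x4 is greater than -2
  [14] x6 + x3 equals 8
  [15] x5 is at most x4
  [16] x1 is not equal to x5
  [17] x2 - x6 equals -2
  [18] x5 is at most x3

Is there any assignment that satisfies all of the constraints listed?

Setting (x1, x2, x3, x4, x5, x6) = (7, 2, 4, 6, 3, 4) satisfies everything: constraint 3: x3 + x6 = 8; constraint 6: x5 - x1 = -4; constraint 7: x1 + x3 = 11, and the others follow.

Satisfiable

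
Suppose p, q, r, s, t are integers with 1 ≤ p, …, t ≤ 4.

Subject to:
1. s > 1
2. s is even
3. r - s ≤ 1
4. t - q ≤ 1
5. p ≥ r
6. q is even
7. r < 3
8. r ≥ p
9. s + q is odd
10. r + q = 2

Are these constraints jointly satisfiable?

Unsatisfiable

Constraint 2 makes s even and constraint 6 makes q even, so s + q must be even. Constraint 9 says s + q is odd — contradiction.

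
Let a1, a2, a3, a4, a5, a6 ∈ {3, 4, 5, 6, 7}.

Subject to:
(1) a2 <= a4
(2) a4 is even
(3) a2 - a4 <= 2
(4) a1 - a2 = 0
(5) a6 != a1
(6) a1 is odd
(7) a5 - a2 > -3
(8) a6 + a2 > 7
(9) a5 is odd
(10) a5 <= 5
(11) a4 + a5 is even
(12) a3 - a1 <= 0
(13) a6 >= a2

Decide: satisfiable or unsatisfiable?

Constraint 2 makes a4 even and constraint 9 makes a5 odd, so a4 + a5 must be odd. Constraint 11 says a4 + a5 is even — contradiction.

Unsatisfiable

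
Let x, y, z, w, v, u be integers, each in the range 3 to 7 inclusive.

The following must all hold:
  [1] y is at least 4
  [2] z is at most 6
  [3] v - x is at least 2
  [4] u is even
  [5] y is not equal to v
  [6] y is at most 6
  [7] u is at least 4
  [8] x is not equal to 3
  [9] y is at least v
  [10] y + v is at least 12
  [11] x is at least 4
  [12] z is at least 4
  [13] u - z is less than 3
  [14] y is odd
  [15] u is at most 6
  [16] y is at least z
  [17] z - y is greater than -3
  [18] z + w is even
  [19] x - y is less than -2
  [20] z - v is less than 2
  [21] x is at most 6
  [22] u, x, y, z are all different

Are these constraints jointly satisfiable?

Constraints 1, 2, 6, 7, 11, 12, 15, and 21 confine each of u, x, y, z to the 3 values {4, …, 6}.
Constraint 22 requires all 4 of them to be distinct, but only 3 values are available — impossible by the pigeonhole principle.

Unsatisfiable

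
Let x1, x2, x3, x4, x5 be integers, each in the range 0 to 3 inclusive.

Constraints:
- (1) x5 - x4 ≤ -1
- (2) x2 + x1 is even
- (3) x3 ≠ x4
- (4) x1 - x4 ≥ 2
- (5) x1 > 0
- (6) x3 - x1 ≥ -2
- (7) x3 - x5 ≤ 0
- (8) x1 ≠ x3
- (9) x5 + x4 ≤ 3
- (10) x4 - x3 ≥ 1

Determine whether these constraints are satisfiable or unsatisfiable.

Unsatisfiable

Constraints 1, 4, 6, and 7 give x4 − x5 ≥ 1, x5 − x3 ≥ 0, x3 − x1 ≥ -2, x1 − x4 ≥ 2.
Adding all 4 inequalities: the left sides telescope to 0, and the right sides sum to 1 + 0 + (-2) + 2 = 1. So 0 ≥ 1, which is false.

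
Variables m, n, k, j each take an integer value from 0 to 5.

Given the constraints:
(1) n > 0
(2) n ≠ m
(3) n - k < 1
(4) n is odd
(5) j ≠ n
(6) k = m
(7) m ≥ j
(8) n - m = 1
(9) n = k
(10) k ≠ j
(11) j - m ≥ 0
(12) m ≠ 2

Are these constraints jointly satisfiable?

From constraints 6 and 9, n = k = m, so n = m. But constraint 2 says n ≠ m. Contradiction.

Unsatisfiable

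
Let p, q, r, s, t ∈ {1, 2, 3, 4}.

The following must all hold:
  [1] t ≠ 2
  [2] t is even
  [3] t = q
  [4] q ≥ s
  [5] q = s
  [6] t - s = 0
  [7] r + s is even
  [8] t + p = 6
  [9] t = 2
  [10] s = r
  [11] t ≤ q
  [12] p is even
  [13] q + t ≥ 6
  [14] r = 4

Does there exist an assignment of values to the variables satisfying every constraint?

Unsatisfiable

Constraint 9 fixes t = 2 and constraint 14 fixes r = 4. Constraints 3, 5, and 10 give t = q = s = r, so t = r. But 2 ≠ 4 — contradiction.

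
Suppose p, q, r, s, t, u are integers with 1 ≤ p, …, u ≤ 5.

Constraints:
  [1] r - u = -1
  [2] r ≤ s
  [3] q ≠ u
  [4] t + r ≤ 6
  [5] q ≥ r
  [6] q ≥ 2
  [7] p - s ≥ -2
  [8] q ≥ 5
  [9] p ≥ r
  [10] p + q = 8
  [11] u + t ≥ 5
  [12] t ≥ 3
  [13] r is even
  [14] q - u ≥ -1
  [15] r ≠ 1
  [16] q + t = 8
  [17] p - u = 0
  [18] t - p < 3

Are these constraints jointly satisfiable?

Satisfiable

Try p = 3, q = 5, r = 2, s = 3, t = 3, u = 3.
Check constraint 1: r - u = -1; constraint 4: t + r = 5. The remaining constraints are straightforward to verify.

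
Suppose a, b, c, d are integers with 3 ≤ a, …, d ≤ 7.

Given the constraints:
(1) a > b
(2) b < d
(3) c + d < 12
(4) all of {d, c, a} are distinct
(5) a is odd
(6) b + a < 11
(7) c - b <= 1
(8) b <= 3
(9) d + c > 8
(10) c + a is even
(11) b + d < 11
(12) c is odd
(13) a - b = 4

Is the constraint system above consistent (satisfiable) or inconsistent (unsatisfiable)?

Satisfiable

The assignment a = 7, b = 3, c = 3, d = 6 works:
  constraint 3 holds since c + d = 9.
  constraint 6 holds since b + a = 10.
  constraint 7 holds since c - b = 0.
The rest check out directly.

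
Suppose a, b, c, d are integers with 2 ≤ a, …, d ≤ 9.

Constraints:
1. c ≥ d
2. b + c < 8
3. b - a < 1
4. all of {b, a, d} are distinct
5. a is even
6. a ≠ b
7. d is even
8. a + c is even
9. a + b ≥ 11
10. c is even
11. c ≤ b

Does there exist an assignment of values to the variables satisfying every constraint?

Satisfiable

Setting (a, b, c, d) = (6, 5, 2, 2) satisfies everything: constraint 2: b + c = 7; constraint 3: b - a = -1; constraint 9: a + b = 11, and the others follow.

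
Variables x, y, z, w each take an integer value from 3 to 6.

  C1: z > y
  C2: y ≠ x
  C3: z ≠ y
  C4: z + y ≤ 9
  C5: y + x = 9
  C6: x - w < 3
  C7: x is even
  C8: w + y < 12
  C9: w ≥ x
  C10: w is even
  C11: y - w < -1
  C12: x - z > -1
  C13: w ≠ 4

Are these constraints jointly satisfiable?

Satisfiable

The assignment x = 6, y = 3, z = 5, w = 6 works:
  constraint 4 holds since z + y = 8.
  constraint 5 holds since y + x = 9.
  constraint 6 holds since x - w = 0.
The rest check out directly.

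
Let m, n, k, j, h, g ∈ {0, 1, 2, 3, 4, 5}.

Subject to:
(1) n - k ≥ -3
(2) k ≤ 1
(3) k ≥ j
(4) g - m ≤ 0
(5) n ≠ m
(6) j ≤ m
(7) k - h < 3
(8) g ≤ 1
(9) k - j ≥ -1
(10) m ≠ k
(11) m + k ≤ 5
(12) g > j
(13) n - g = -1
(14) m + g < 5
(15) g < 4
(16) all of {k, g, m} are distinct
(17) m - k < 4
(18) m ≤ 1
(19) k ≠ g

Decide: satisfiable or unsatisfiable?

Unsatisfiable

Constraints 2, 8, and 18 confine each of k, g, m to the 2 values {0, 1} (the domain already gives each ≥ 0).
Constraint 16 requires all 3 of them to be distinct, but only 2 values are available — impossible by the pigeonhole principle.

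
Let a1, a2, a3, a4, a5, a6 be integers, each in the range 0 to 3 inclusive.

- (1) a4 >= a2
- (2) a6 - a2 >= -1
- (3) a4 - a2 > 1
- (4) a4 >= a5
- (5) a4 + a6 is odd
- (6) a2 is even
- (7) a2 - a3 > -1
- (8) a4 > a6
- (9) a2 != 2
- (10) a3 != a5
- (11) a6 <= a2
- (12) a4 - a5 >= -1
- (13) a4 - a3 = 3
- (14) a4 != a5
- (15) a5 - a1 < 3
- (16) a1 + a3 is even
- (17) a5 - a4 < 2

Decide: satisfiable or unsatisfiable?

Satisfiable

Try a1 = 0, a2 = 0, a3 = 0, a4 = 3, a5 = 2, a6 = 0.
Check constraint 2: a6 - a2 = 0; constraint 3: a4 - a2 = 3; constraint 7: a2 - a3 = 0. The remaining constraints are straightforward to verify.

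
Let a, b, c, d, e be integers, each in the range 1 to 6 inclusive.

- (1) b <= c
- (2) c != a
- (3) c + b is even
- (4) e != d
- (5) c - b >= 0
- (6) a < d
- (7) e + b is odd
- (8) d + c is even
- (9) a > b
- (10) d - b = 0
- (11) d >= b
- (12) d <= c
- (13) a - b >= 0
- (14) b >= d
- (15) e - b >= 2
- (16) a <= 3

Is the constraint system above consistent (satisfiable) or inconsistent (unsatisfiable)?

Unsatisfiable

Constraints 6, 9, and 14 give d ≤ b, b < a, a < d. Chaining: d ≤ b < a < d, which forces d < d — impossible.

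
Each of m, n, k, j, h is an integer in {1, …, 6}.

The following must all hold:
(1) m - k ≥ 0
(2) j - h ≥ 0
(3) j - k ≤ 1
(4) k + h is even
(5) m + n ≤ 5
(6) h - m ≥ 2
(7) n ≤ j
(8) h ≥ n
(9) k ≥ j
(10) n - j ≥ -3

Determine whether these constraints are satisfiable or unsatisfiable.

Constraints 1, 2, 3, and 6 give m − k ≥ 0, k − j ≥ -1, j − h ≥ 0, h − m ≥ 2.
Adding all 4 inequalities: the left sides telescope to 0, and the right sides sum to 0 + (-1) + 0 + 2 = 1. So 0 ≥ 1, which is false.

Unsatisfiable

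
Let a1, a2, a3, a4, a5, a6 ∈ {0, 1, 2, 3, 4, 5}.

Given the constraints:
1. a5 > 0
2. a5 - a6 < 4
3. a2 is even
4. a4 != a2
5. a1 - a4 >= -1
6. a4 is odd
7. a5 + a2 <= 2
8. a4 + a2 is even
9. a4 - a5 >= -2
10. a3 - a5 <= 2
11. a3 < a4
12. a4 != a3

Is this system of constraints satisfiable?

Unsatisfiable

Constraint 6 makes a4 odd and constraint 3 makes a2 even, so a4 + a2 must be odd. Constraint 8 says a4 + a2 is even — contradiction.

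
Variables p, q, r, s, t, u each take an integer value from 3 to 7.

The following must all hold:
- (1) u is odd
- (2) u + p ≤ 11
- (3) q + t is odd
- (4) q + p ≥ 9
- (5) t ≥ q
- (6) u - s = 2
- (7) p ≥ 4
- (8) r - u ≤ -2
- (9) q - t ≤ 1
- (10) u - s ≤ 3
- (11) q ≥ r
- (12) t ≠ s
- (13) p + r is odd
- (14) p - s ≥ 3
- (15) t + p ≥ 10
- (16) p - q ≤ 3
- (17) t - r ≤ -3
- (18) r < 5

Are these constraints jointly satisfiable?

Unsatisfiable

Constraints 8, 9, 10, 14, 16, and 17 give s − u ≥ -3, u − r ≥ 2, r − t ≥ 3, t − q ≥ -1, q − p ≥ -3, p − s ≥ 3.
Adding all 6 inequalities: the left sides telescope to 0, and the right sides sum to (-3) + 2 + 3 + (-1) + (-3) + 3 = 1. So 0 ≥ 1, which is false.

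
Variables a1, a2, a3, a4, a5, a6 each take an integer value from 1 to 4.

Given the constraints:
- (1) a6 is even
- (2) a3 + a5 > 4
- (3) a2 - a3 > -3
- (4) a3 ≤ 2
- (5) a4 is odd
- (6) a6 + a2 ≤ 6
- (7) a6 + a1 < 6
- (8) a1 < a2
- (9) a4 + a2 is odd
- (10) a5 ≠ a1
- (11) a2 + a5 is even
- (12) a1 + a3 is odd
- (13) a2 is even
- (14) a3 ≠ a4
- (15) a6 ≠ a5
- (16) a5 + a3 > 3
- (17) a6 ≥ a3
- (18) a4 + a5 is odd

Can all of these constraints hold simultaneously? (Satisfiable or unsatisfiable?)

Setting (a1, a2, a3, a4, a5, a6) = (1, 2, 2, 1, 4, 2) satisfies everything: constraint 2: a3 + a5 = 6; constraint 3: a2 - a3 = 0, and the others follow.

Satisfiable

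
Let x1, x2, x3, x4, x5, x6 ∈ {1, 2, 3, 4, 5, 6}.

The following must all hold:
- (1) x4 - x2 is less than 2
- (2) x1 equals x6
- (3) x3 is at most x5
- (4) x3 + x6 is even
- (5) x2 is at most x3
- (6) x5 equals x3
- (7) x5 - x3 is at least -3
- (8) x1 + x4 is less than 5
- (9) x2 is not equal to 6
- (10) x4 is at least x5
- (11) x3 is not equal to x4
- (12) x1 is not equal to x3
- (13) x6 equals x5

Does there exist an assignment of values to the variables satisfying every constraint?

Unsatisfiable

From constraints 2, 6, and 13, x1 = x6 = x5 = x3, so x1 = x3. But constraint 12 says x1 ≠ x3. Contradiction.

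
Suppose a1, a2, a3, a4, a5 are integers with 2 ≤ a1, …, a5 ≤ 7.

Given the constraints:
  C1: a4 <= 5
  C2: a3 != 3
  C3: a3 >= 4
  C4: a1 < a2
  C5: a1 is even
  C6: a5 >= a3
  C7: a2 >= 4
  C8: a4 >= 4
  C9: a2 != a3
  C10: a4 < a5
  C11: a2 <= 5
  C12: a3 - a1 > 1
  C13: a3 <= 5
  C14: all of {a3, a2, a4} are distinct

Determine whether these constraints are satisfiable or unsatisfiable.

Constraints 1, 3, 7, 8, 11, and 13 confine each of a3, a2, a4 to the 2 values {4, 5}.
Constraint 14 requires all 3 of them to be distinct, but only 2 values are available — impossible by the pigeonhole principle.

Unsatisfiable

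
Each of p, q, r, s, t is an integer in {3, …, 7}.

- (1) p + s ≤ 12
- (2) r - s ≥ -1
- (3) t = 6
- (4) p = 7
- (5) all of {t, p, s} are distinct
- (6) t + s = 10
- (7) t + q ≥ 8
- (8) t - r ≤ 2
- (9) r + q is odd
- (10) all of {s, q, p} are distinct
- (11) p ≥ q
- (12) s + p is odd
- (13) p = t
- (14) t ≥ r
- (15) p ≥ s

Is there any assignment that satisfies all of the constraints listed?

Constraint 4 fixes p = 7 and constraint 3 fixes t = 6, but constraint 13 requires p = t. Since 7 ≠ 6, contradiction.

Unsatisfiable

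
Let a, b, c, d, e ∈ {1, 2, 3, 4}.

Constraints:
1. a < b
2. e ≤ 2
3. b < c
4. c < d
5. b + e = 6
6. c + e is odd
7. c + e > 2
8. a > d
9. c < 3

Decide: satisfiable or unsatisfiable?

Unsatisfiable

Constraints 1, 3, 4, and 8 give d < a, a < b, b < c, c < d. Chaining: d < a < b < c < d, which forces d < d — impossible.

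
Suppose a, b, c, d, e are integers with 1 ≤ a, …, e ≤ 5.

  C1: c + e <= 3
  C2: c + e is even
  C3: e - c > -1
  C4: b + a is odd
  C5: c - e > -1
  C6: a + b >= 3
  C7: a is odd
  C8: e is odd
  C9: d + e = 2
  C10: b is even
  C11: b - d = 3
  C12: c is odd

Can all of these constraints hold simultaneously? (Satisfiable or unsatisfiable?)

Setting (a, b, c, d, e) = (1, 4, 1, 1, 1) satisfies everything: constraint 1: c + e = 2; constraint 3: e - c = 0, and the others follow.

Satisfiable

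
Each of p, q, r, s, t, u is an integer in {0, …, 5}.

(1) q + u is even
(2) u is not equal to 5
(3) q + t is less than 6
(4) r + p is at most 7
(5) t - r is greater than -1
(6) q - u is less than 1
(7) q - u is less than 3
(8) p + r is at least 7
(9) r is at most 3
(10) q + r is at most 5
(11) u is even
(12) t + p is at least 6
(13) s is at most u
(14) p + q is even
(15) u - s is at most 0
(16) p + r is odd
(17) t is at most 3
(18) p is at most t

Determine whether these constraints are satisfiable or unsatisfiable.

From constraints 17 and 18: p ≤ t ≤ 3. From constraint 9: r ≤ 3. Hence p + r ≤ 6. But constraint 8 requires p + r ≥ 7, and 7 > 6. Contradiction.

Unsatisfiable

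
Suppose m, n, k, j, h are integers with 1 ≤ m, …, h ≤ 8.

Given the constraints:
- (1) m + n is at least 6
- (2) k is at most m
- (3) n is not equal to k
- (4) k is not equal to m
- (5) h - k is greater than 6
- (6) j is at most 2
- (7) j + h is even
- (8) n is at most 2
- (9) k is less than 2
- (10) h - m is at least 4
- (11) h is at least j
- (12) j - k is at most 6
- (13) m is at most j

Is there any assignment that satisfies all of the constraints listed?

From constraints 6 and 13: m ≤ j ≤ 2. From constraint 8: n ≤ 2. Hence m + n ≤ 4. But constraint 1 requires m + n ≥ 6, and 6 > 4. Contradiction.

Unsatisfiable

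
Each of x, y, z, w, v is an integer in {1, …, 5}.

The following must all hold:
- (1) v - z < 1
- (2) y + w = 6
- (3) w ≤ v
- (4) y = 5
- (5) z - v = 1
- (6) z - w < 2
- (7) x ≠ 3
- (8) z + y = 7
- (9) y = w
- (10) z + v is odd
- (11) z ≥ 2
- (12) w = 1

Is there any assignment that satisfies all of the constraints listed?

Unsatisfiable

Constraint 4 fixes y = 5 and constraint 12 fixes w = 1, but constraint 9 requires y = w. Since 5 ≠ 1, contradiction.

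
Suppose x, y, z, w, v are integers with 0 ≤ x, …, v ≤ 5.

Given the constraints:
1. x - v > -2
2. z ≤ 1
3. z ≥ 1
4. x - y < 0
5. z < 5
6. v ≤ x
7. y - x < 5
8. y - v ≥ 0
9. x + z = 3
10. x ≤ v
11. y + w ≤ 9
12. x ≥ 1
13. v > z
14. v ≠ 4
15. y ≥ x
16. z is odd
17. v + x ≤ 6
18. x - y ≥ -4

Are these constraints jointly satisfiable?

The assignment x = 2, y = 4, z = 1, w = 4, v = 2 works:
  constraint 1 holds since x - v = 0.
  constraint 4 holds since x - y = -2.
  constraint 7 holds since y - x = 2.
The rest check out directly.

Satisfiable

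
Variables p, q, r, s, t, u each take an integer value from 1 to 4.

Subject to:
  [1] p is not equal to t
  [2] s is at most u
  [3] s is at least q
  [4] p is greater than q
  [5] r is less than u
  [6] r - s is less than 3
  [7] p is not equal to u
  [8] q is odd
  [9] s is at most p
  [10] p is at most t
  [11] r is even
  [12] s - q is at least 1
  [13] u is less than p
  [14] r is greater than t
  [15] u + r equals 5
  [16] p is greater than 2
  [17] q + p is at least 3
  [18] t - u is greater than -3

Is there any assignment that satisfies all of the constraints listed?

Constraints 5, 10, 13, and 14 give u < p, p ≤ t, t < r, r < u. Chaining: u < p ≤ t < r < u, which forces u < u — impossible.

Unsatisfiable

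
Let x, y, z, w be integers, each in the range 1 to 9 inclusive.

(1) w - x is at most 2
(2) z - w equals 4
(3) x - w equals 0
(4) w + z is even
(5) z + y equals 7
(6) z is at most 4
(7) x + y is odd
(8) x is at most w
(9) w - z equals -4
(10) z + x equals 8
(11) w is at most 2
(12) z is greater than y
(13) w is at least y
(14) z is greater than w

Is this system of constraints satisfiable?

From constraint 6: z ≤ 4. From constraints 11 and 13: y ≤ w ≤ 2. Hence z + y ≤ 6. But constraint 5 requires z + y = 7, and 7 > 6. Contradiction.

Unsatisfiable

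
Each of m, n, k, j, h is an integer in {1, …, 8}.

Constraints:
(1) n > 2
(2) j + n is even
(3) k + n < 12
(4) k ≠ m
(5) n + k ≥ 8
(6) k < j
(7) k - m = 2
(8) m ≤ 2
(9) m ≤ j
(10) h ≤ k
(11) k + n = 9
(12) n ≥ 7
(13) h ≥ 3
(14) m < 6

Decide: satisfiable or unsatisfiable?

Unsatisfiable

From constraints 10 and 13: k ≥ h ≥ 3. From constraint 12: n ≥ 7. Hence k + n ≥ 10. But constraint 11 requires k + n = 9, and 9 < 10. Contradiction.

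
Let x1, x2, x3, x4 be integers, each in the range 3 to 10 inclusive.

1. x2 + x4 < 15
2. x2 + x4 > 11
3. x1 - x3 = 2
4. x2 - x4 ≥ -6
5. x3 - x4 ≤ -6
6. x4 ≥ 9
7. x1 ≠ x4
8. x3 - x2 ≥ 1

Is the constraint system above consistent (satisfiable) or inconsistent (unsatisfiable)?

Constraints 4, 5, and 8 give x4 − x3 ≥ 6, x3 − x2 ≥ 1, x2 − x4 ≥ -6.
Adding all 3 inequalities: the left sides telescope to 0, and the right sides sum to 6 + 1 + (-6) = 1. So 0 ≥ 1, which is false.

Unsatisfiable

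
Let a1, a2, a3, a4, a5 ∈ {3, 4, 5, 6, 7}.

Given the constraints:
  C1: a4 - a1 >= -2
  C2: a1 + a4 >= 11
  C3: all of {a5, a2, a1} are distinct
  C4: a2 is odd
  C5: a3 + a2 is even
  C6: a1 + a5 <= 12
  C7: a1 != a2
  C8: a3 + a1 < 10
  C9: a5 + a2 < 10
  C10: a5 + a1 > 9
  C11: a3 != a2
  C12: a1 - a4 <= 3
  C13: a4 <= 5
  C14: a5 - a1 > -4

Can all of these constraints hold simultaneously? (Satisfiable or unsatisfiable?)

Satisfiable

Setting (a1, a2, a3, a4, a5) = (6, 5, 3, 5, 4) satisfies everything: constraint 1: a4 - a1 = -1; constraint 2: a1 + a4 = 11, and the others follow.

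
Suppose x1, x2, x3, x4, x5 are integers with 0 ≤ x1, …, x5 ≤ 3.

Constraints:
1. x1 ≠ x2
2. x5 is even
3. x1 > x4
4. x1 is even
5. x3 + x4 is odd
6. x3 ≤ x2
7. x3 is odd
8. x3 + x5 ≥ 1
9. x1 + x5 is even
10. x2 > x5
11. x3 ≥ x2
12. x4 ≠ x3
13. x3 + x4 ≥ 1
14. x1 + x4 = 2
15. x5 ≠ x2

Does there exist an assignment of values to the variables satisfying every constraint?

One satisfying assignment is x1 = 2, x2 = 3, x3 = 3, x4 = 0, x5 = 0.
For the less obvious constraints — constraint 8: x3 + x5 = 3; constraint 13: x3 + x4 = 3; constraint 14: x1 + x4 = 2 — and the others hold by inspection.

Satisfiable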